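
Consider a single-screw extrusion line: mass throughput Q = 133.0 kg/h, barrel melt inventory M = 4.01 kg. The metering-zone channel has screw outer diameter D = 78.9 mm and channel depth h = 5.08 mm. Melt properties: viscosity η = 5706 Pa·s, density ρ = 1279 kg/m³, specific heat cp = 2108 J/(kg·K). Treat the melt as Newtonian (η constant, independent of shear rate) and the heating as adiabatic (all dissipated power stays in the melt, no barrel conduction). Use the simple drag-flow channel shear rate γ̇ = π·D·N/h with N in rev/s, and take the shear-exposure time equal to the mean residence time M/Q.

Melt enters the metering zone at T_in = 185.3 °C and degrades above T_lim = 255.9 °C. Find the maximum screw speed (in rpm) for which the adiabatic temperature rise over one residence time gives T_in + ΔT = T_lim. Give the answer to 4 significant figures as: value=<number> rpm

Q_s = Q / 3600 = 133.0 / 3600 = 0.0369444 kg/s
t_res = M / Q_s = 4.01 / 0.0369444 = 108.541 s
D = 78.9 mm = 0.0789 m;  h = 5.08 mm = 0.00508 m
Allowable rise: ΔT_a = T_lim − T_in = 255.9 − 185.3 = 70.6 K
γ̇_max² = ΔT_a·ρ·cp / (η·t_res) = [70.6 × 1279 × 2108] / [5706 × 108.541] = 307.34 s⁻²
γ̇_max = sqrt(307.34) = 17.5311 s⁻¹
Solve γ̇ = πDN/h for N: N_max = γ̇_max·h/(π·D) = 17.5311 × 0.00508 / (π × 0.0789) = 0.359291 rev/s = 21.5575 rpm

value=21.56 rpm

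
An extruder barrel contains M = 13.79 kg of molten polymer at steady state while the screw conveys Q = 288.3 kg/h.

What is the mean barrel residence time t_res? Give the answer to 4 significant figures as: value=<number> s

Convert throughput: Q = 288.3 kg/h = 288.3/3600 = 0.0800833 kg/s
t_res = M / Q_s = 13.79 ÷ 0.0800833 = 172.196 s

value=172.2 s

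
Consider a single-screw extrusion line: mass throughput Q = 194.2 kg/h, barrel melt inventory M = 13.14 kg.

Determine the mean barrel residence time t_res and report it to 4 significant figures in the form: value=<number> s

value=243.6 s

Q_s = Q / 3600 = 194.2 / 3600 = 0.0539444 kg/s
t_res = M / Q_s = 13.14 / 0.0539444 = 243.584 s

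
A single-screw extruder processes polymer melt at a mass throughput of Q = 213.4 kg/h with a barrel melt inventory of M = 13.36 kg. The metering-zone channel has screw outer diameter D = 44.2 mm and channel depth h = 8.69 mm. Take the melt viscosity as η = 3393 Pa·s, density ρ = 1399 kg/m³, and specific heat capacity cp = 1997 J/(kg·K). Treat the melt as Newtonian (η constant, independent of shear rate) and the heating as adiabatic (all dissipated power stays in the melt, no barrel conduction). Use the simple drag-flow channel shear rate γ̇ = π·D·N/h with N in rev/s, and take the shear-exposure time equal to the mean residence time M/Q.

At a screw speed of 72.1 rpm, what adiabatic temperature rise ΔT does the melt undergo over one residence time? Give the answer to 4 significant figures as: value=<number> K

Q_s = Q / 3600 = 213.4 / 3600 = 0.0592778 kg/s
t_res = M / Q_s = 13.36 / 0.0592778 = 225.38 s
Geometry in metres: D = 44.2 mm → 0.0442 m, h = 8.69 mm → 0.00869 m; screw speed N = 72.1 rpm = 1.20167 rev/s
Shear rate: γ̇ = πDN/h = π·0.0442·1.20167/0.00869 = 19.2016 s⁻¹
ΔT = η·γ̇²·t_res/(ρ·cp) = [3393 × 19.2016² × 225.38] / [1399 × 1997] = 100.92 K

value=100.9 K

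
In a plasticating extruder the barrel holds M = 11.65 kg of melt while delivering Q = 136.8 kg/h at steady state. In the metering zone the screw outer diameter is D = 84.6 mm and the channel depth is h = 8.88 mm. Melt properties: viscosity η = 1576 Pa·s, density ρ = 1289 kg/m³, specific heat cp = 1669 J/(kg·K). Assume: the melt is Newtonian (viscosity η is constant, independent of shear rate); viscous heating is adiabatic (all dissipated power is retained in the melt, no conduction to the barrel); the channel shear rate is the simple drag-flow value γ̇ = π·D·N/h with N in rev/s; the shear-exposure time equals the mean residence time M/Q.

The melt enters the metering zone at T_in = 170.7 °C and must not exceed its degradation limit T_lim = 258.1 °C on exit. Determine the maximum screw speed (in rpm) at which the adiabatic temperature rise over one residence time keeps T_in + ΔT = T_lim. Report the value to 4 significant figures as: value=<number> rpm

value=39.55 rpm

Throughput in SI: Q_s = 136.8 kg/h ÷ 3600 s/h = 0.038 kg/s
t_res = M / Q_s = 11.65 / 0.038 = 306.579 s
D = 84.6 mm = 0.0846 m;  h = 8.88 mm = 0.00888 m
ΔT_a = T_lim − T_in = 258.1 − 170.7 = 87.4 K
Invert ΔT = ηγ̇²t_res/(ρcp) for γ̇: γ̇_max² = ΔT_a ρ cp / (η t_res) = 87.4·1289·1669 / (1576·306.579) = 389.155 s⁻²
γ̇_max = √389.155 = 19.727 s⁻¹
N_max = γ̇_max h / (πD) = 19.727·0.00888/(π·0.0846) = 0.659104 rev/s → ×60 = 39.5462 rpm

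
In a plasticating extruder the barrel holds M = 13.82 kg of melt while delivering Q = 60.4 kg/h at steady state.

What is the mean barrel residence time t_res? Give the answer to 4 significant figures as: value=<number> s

Q_s = Q / 3600 = 60.4 / 3600 = 0.0167778 kg/s
t_res = M / Q_s = 13.82 ÷ 0.0167778 = 823.709 s

value=823.7 s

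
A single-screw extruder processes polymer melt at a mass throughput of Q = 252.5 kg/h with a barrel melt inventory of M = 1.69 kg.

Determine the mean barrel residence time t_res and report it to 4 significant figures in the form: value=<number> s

Throughput in SI: Q_s = 252.5 kg/h ÷ 3600 s/h = 0.0701389 kg/s
t_res = M / Q_s = 1.69 / 0.0701389 = 24.095 s

value=24.10 s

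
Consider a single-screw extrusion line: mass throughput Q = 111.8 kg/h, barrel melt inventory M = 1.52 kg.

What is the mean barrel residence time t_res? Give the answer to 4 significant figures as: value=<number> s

Throughput in SI: Q_s = 111.8 kg/h ÷ 3600 s/h = 0.0310556 kg/s
Mean residence time: t_res = M/Q_s = 1.52 kg / 0.0310556 kg/s = 48.9445 s

value=48.94 s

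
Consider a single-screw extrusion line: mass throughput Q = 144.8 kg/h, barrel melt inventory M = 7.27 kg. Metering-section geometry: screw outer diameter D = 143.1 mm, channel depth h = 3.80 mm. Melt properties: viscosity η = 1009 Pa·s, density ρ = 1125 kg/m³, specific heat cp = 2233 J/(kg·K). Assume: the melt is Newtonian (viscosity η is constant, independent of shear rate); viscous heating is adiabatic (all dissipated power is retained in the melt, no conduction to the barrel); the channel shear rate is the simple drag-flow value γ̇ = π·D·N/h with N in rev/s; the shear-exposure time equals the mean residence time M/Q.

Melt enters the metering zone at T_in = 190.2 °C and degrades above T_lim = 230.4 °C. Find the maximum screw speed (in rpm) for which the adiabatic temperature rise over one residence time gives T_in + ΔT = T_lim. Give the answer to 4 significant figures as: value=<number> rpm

value=11.93 rpm

Convert throughput: Q = 144.8 kg/h = 144.8/3600 = 0.0402222 kg/s
t_res = M / Q_s = 7.27 ÷ 0.0402222 = 180.746 s
Convert to metres: D = 0.1431 m, h = 0.0038 m
ΔT_a = T_lim − T_in = 230.4 − 190.2 = 40.2 K
Invert ΔT = ηγ̇²t_res/(ρcp) for γ̇: γ̇_max² = ΔT_a ρ cp / (η t_res) = 40.2·1125·2233 / (1009·180.746) = 553.742 s⁻²
γ̇_max = sqrt(553.742) = 23.5317 s⁻¹
Solve γ̇ = πDN/h for N: N_max = γ̇_max·h/(π·D) = 23.5317 × 0.0038 / (π × 0.1431) = 0.198906 rev/s = 11.9344 rpm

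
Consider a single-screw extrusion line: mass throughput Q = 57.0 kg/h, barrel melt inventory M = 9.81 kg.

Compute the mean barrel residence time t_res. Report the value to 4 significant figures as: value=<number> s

value=619.6 s

Throughput in SI: Q_s = 57.0 kg/h ÷ 3600 s/h = 0.0158333 kg/s
t_res = M / Q_s = 9.81 ÷ 0.0158333 = 619.579 s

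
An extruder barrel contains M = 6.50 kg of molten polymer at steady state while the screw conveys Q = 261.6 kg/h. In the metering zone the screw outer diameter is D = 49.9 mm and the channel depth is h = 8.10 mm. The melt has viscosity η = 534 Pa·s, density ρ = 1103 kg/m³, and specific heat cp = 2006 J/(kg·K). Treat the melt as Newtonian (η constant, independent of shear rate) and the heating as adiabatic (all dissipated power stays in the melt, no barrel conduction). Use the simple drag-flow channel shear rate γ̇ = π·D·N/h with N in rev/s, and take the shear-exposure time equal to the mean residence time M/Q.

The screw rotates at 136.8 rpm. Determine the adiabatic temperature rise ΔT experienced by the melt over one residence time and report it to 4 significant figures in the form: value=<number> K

Throughput in SI: Q_s = 261.6 kg/h ÷ 3600 s/h = 0.0726667 kg/s
t_res = M / Q_s = 6.50 ÷ 0.0726667 = 89.4495 s
Geometry in metres: D = 49.9 mm → 0.0499 m, h = 8.10 mm → 0.0081 m; screw speed N = 136.8 rpm = 2.28 rev/s
Shear rate: γ̇ = πDN/h = π·0.0499·2.28/0.0081 = 44.1266 s⁻¹
ΔT = η·γ̇²·t_res / (ρ·cp) = 534 · (44.1266)² · 89.4495 / (1103 · 2006) = 42.0352 K

value=42.04 K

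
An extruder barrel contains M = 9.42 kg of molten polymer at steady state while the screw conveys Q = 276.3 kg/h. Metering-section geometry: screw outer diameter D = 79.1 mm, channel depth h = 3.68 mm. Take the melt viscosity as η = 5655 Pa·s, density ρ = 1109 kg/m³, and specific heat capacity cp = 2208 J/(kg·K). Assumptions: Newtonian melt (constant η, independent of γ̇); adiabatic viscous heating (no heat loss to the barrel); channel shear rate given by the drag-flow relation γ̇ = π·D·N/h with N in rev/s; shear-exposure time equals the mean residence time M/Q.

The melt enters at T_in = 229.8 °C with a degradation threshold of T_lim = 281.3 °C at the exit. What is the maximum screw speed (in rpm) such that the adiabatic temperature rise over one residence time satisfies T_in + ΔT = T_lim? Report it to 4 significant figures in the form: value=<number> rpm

value=11.98 rpm

Q_s = Q / 3600 = 276.3 / 3600 = 0.07675 kg/s
t_res = M / Q_s = 9.42 / 0.07675 = 122.736 s
Geometry in SI: D = 79.1 mm → 0.0791 m, h = 3.68 mm → 0.00368 m
ΔT_a = T_lim − T_in = 281.3 − 229.8 = 51.5 K
γ̇_max² = ΔT_a·ρ·cp/(η·t_res) = 51.5·1109·2208/(5655·122.736) = 181.691 s⁻²
γ̇_max = √181.691 = 13.4793 s⁻¹
N_max = γ̇_max h / (πD) = 13.4793·0.00368/(π·0.0791) = 0.199613 rev/s → ×60 = 11.9768 rpm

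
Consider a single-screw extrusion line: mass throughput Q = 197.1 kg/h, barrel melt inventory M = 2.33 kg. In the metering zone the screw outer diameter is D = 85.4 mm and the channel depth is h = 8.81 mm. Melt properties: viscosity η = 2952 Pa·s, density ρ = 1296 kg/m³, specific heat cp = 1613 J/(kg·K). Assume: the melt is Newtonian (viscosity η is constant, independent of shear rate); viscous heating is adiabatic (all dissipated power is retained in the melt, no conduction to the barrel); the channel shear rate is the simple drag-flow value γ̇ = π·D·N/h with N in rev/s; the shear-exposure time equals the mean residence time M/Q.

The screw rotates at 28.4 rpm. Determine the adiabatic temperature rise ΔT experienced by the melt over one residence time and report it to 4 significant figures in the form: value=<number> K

value=12.49 K

Q_s = Q / 3600 = 197.1 / 3600 = 0.05475 kg/s
t_res = M / Q_s = 2.33 / 0.05475 = 42.5571 s
Geometry in metres: D = 85.4 mm → 0.0854 m, h = 8.81 mm → 0.00881 m; screw speed N = 28.4 rpm = 0.473333 rev/s
Shear rate: γ̇ = πDN/h = π·0.0854·0.473333/0.00881 = 14.4145 s⁻¹
Adiabatic rise: ΔT = η γ̇² t_res / (ρ cp) = 2952·(14.4145)²·42.5571 / (1296·1613) = 12.4867 K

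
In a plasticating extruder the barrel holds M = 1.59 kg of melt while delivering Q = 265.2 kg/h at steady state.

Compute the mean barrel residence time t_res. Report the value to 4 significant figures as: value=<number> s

value=21.58 s

Q_s = Q / 3600 = 265.2 / 3600 = 0.0736667 kg/s
t_res = M / Q_s = 1.59 / 0.0736667 = 21.5837 s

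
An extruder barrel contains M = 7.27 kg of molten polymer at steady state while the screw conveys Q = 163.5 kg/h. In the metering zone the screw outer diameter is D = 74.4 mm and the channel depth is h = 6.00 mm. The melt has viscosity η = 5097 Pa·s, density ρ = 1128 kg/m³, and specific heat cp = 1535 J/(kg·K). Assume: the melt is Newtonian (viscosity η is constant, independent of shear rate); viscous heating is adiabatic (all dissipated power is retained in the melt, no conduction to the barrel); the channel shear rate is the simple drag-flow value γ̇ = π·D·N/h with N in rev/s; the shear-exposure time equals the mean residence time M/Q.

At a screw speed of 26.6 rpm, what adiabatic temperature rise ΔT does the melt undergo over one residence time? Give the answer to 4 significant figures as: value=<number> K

value=140.5 K

Throughput in SI: Q_s = 163.5 kg/h ÷ 3600 s/h = 0.0454167 kg/s
t_res = M / Q_s = 7.27 ÷ 0.0454167 = 160.073 s
Geometry in metres: D = 74.4 mm → 0.0744 m, h = 6.00 mm → 0.006 m; screw speed N = 26.6 rpm = 0.443333 rev/s
γ̇ = π·D·N / h = π · 0.0744 · 0.443333 / 0.006 = 17.2704 s⁻¹
ΔT = η·γ̇²·t_res/(ρ·cp) = [5097 × 17.2704² × 160.073] / [1128 × 1535] = 140.547 K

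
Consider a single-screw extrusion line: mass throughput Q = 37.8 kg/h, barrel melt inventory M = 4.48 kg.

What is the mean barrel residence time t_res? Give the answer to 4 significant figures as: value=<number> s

Throughput in SI: Q_s = 37.8 kg/h ÷ 3600 s/h = 0.0105 kg/s
t_res = M / Q_s = 4.48 / 0.0105 = 426.667 s

value=426.7 s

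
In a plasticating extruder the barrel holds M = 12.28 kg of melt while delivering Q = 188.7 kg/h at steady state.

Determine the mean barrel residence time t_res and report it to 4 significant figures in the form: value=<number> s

value=234.3 s

Convert throughput: Q = 188.7 kg/h = 188.7/3600 = 0.0524167 kg/s
t_res = M / Q_s = 12.28 ÷ 0.0524167 = 234.277 s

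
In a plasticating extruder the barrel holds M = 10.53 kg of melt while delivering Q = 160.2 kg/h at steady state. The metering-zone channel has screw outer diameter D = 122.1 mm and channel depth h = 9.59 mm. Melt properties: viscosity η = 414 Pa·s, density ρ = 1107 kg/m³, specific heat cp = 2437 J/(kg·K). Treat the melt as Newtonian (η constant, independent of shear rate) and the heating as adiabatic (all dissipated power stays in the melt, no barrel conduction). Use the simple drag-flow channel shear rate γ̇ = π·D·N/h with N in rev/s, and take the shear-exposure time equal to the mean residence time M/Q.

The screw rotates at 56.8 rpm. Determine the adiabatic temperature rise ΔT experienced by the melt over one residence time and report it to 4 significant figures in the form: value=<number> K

Throughput in SI: Q_s = 160.2 kg/h ÷ 3600 s/h = 0.0445 kg/s
t_res = M / Q_s = 10.53 / 0.0445 = 236.629 s
Convert to SI: D = 0.1221 m, h = 0.00959 m, N = 56.8/60 = 0.946667 rev/s
Shear rate: γ̇ = πDN/h = π·0.1221·0.946667/0.00959 = 37.8655 s⁻¹
Adiabatic rise: ΔT = η γ̇² t_res / (ρ cp) = 414·(37.8655)²·236.629 / (1107·2437) = 52.0659 K

value=52.07 K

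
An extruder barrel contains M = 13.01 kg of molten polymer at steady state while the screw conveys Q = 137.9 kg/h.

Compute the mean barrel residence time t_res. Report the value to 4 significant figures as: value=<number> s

value=339.6 s

Q_s = Q / 3600 = 137.9 / 3600 = 0.0383056 kg/s
t_res = M / Q_s = 13.01 / 0.0383056 = 339.637 s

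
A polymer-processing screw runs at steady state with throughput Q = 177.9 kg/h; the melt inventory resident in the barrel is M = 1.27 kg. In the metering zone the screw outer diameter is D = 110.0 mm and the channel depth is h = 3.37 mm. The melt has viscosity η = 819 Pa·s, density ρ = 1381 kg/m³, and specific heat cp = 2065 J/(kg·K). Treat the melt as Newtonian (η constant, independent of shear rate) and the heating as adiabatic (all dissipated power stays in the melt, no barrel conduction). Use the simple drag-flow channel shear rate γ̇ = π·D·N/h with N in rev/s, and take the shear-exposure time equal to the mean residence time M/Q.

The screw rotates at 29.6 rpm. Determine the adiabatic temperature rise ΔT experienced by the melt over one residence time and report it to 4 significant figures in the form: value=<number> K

value=18.89 K

Throughput in SI: Q_s = 177.9 kg/h ÷ 3600 s/h = 0.0494167 kg/s
Mean residence time: t_res = M/Q_s = 1.27 kg / 0.0494167 kg/s = 25.6998 s
D = 110.0 mm = 0.11 m;  h = 3.37 mm = 0.00337 m;  N = 29.6 rpm / 60 = 0.493333 rev/s
γ̇ = π·D·N / h = π · 0.11 · 0.493333 / 0.00337 = 50.5887 s⁻¹
ΔT = η·γ̇²·t_res/(ρ·cp) = [819 × 50.5887² × 25.6998] / [1381 × 2065] = 18.8889 K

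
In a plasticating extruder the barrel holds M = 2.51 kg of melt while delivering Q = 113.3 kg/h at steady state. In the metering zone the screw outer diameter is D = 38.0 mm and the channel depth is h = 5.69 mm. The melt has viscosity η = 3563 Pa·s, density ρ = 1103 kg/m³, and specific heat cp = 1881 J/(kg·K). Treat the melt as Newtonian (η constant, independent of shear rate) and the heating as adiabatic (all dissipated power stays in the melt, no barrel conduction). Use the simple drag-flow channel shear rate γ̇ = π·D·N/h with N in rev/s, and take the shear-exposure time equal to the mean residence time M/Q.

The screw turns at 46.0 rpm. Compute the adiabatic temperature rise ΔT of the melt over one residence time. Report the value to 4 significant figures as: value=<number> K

Throughput in SI: Q_s = 113.3 kg/h ÷ 3600 s/h = 0.0314722 kg/s
t_res = M / Q_s = 2.51 / 0.0314722 = 79.7529 s
D = 38.0 mm = 0.038 m;  h = 5.69 mm = 0.00569 m;  N = 46.0 rpm / 60 = 0.766667 rev/s
γ̇ = π·D·N / h = π · 0.038 · 0.766667 / 0.00569 = 16.0852 s⁻¹
ΔT = η·γ̇²·t_res/(ρ·cp) = [3563 × 16.0852² × 79.7529] / [1103 × 1881] = 35.4367 K

value=35.44 K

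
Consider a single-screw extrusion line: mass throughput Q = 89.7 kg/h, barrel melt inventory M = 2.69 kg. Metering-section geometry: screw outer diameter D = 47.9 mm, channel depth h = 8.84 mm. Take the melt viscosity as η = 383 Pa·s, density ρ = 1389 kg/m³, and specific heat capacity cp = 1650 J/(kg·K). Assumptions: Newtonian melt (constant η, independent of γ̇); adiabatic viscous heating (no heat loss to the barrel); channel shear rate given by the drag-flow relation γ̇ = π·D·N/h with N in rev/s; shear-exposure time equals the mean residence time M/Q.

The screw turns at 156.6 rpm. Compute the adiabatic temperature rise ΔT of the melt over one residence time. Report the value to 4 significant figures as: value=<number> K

value=35.61 K

Q_s = Q / 3600 = 89.7 / 3600 = 0.0249167 kg/s
t_res = M / Q_s = 2.69 ÷ 0.0249167 = 107.96 s
Geometry in metres: D = 47.9 mm → 0.0479 m, h = 8.84 mm → 0.00884 m; screw speed N = 156.6 rpm = 2.61 rev/s
γ̇ = π D N / h = (π)(0.0479)(2.61) / 0.00884 = 44.4297 s⁻¹
ΔT = η·γ̇²·t_res/(ρ·cp) = [383 × 44.4297² × 107.96] / [1389 × 1650] = 35.6141 K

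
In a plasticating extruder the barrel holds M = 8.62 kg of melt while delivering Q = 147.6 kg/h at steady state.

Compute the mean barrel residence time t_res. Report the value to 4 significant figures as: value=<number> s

value=210.2 s

Throughput in SI: Q_s = 147.6 kg/h ÷ 3600 s/h = 0.041 kg/s
Mean residence time: t_res = M/Q_s = 8.62 kg / 0.041 kg/s = 210.244 s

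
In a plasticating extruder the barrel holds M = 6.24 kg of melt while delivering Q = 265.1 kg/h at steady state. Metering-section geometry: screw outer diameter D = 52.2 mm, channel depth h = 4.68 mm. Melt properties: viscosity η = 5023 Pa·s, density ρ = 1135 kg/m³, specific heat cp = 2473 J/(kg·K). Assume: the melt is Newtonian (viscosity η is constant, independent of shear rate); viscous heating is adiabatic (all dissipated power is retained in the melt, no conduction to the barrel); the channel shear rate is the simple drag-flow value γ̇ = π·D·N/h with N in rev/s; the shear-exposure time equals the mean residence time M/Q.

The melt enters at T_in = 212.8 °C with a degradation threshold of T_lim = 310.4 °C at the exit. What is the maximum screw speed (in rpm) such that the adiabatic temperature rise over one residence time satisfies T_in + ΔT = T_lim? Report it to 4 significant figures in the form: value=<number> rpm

Q_s = Q / 3600 = 265.1 / 3600 = 0.0736389 kg/s
t_res = M / Q_s = 6.24 / 0.0736389 = 84.7378 s
Convert to metres: D = 0.0522 m, h = 0.00468 m
ΔT_a = T_lim − T_in = 310.4 − 212.8 = 97.6 K
γ̇_max² = ΔT_a·ρ·cp / (η·t_res) = [97.6 × 1135 × 2473] / [5023 × 84.7378] = 643.62 s⁻²
γ̇_max = sqrt(643.62) = 25.3697 s⁻¹
N_max = γ̇_max·h / (π·D) = 25.3697 · 0.00468 / (π · 0.0522) = 0.724003 rev/s = 43.4402 rpm

value=43.44 rpm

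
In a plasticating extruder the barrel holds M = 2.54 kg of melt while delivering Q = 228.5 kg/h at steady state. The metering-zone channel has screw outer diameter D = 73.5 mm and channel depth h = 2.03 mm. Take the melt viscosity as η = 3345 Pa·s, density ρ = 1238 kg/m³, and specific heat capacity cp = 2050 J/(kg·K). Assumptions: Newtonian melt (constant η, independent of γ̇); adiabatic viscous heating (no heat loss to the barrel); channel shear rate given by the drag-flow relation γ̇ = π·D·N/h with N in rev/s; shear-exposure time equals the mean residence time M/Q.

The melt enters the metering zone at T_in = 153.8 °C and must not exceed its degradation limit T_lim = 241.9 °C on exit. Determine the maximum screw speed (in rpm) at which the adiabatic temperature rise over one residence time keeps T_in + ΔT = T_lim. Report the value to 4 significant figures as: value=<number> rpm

value=21.56 rpm

Throughput in SI: Q_s = 228.5 kg/h ÷ 3600 s/h = 0.0634722 kg/s
t_res = M / Q_s = 2.54 ÷ 0.0634722 = 40.0175 s
Geometry in SI: D = 73.5 mm → 0.0735 m, h = 2.03 mm → 0.00203 m
ΔT_a = T_lim − T_in = 241.9 − 153.8 = 88.1 K
Invert ΔT = ηγ̇²t_res/(ρcp) for γ̇: γ̇_max² = ΔT_a ρ cp / (η t_res) = 88.1·1238·2050 / (3345·40.0175) = 1670.34 s⁻²
γ̇_max = sqrt(1670.34) = 40.8698 s⁻¹
N_max = γ̇_max·h / (π·D) = 40.8698 · 0.00203 / (π · 0.0735) = 0.359303 rev/s = 21.5582 rpm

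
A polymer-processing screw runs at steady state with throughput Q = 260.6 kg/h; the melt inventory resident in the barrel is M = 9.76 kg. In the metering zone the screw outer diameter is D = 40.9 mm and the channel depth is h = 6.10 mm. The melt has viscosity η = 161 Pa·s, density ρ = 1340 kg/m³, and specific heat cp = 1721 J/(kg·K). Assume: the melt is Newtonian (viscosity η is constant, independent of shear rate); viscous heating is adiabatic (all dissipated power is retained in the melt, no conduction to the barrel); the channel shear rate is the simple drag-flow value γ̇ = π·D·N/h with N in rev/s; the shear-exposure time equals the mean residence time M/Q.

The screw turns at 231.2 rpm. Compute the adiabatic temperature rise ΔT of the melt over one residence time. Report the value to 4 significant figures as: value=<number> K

value=62.01 K

Q_s = Q / 3600 = 260.6 / 3600 = 0.0723889 kg/s
t_res = M / Q_s = 9.76 / 0.0723889 = 134.827 s
Geometry in metres: D = 40.9 mm → 0.0409 m, h = 6.10 mm → 0.0061 m; screw speed N = 231.2 rpm = 3.85333 rev/s
Shear rate: γ̇ = πDN/h = π·0.0409·3.85333/0.0061 = 81.1671 s⁻¹
ΔT = η·γ̇²·t_res / (ρ·cp) = 161 · (81.1671)² · 134.827 / (1340 · 1721) = 62.0123 K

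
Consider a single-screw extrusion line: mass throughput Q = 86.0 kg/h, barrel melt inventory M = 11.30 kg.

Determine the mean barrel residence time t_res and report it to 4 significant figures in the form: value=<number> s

value=473.0 s

Convert throughput: Q = 86.0 kg/h = 86.0/3600 = 0.0238889 kg/s
Mean residence time: t_res = M/Q_s = 11.30 kg / 0.0238889 kg/s = 473.023 s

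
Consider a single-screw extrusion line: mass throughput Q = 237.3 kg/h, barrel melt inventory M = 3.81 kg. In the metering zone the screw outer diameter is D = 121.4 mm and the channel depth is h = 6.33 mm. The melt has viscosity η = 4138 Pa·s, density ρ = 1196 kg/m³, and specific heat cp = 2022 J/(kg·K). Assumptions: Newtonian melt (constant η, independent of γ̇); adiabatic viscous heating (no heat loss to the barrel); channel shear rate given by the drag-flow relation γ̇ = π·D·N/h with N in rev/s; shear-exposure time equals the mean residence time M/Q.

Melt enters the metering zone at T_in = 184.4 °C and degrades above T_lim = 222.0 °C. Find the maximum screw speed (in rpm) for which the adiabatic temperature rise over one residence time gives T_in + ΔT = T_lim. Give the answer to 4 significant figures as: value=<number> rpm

Q_s = Q / 3600 = 237.3 / 3600 = 0.0659167 kg/s
t_res = M / Q_s = 3.81 ÷ 0.0659167 = 57.8003 s
Convert to metres: D = 0.1214 m, h = 0.00633 m
Allowable rise: ΔT_a = T_lim − T_in = 222.0 − 184.4 = 37.6 K
γ̇_max² = ΔT_a·ρ·cp / (η·t_res) = [37.6 × 1196 × 2022] / [4138 × 57.8003] = 380.172 s⁻²
Take the square root: γ̇_max = √(380.172) = 19.498 s⁻¹
Solve γ̇ = πDN/h for N: N_max = γ̇_max·h/(π·D) = 19.498 × 0.00633 / (π × 0.1214) = 0.323612 rev/s = 19.4167 rpm

value=19.42 rpm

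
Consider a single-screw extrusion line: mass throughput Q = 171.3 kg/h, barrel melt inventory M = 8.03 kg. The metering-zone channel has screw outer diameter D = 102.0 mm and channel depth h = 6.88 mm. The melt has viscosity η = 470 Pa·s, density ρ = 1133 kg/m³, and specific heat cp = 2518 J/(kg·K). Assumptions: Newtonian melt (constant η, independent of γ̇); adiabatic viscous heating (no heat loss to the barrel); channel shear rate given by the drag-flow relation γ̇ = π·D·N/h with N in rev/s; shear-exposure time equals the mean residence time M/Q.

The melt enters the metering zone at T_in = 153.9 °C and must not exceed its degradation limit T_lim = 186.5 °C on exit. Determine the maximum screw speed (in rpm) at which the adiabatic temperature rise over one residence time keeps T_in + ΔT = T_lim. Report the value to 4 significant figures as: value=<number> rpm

value=44.11 rpm

Q_s = Q / 3600 = 171.3 / 3600 = 0.0475833 kg/s
Mean residence time: t_res = M/Q_s = 8.03 kg / 0.0475833 kg/s = 168.757 s
D = 102.0 mm = 0.102 m;  h = 6.88 mm = 0.00688 m
Allowable rise: ΔT_a = T_lim − T_in = 186.5 − 153.9 = 32.6 K
γ̇_max² = ΔT_a·ρ·cp / (η·t_res) = [32.6 × 1133 × 2518] / [470 × 168.757] = 1172.59 s⁻²
Take the square root: γ̇_max = √(1172.59) = 34.243 s⁻¹
Solve γ̇ = πDN/h for N: N_max = γ̇_max·h/(π·D) = 34.243 × 0.00688 / (π × 0.102) = 0.735209 rev/s = 44.1125 rpm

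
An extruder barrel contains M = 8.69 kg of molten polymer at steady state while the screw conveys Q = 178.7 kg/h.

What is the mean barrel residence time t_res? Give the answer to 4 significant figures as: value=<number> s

Q_s = Q / 3600 = 178.7 / 3600 = 0.0496389 kg/s
t_res = M / Q_s = 8.69 ÷ 0.0496389 = 175.064 s

value=175.1 s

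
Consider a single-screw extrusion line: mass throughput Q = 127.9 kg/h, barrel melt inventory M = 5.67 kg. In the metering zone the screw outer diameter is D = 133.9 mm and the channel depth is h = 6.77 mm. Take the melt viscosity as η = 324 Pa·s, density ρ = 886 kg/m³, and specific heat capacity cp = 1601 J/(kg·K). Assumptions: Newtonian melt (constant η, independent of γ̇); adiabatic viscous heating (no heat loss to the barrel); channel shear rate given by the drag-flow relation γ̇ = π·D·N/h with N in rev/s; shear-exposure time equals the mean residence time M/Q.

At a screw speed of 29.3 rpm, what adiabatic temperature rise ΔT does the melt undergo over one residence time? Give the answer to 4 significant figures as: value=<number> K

Throughput in SI: Q_s = 127.9 kg/h ÷ 3600 s/h = 0.0355278 kg/s
t_res = M / Q_s = 5.67 / 0.0355278 = 159.593 s
Geometry in metres: D = 133.9 mm → 0.1339 m, h = 6.77 mm → 0.00677 m; screw speed N = 29.3 rpm = 0.488333 rev/s
γ̇ = π D N / h = (π)(0.1339)(0.488333) / 0.00677 = 30.343 s⁻¹
ΔT = η·γ̇²·t_res/(ρ·cp) = [324 × 30.343² × 159.593] / [886 × 1601] = 33.5623 K

value=33.56 K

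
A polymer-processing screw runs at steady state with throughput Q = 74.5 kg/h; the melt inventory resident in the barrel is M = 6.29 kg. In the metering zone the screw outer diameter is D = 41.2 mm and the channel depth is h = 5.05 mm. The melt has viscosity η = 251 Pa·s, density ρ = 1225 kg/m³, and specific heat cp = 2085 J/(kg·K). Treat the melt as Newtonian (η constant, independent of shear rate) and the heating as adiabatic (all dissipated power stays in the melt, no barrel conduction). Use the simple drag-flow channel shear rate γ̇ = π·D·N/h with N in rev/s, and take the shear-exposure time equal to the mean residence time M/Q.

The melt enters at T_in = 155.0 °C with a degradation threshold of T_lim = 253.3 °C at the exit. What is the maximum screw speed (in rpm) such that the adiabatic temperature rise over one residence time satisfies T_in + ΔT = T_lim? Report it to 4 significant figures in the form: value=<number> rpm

value=134.3 rpm

Throughput in SI: Q_s = 74.5 kg/h ÷ 3600 s/h = 0.0206944 kg/s
Mean residence time: t_res = M/Q_s = 6.29 kg / 0.0206944 kg/s = 303.946 s
D = 41.2 mm = 0.0412 m;  h = 5.05 mm = 0.00505 m
Allowable rise: ΔT_a = T_lim − T_in = 253.3 − 155.0 = 98.3 K
γ̇_max² = ΔT_a·ρ·cp / (η·t_res) = [98.3 × 1225 × 2085] / [251 × 303.946] = 3290.98 s⁻²
γ̇_max = √3290.98 = 57.3671 s⁻¹
N_max = γ̇_max h / (πD) = 57.3671·0.00505/(π·0.0412) = 2.23824 rev/s → ×60 = 134.294 rpm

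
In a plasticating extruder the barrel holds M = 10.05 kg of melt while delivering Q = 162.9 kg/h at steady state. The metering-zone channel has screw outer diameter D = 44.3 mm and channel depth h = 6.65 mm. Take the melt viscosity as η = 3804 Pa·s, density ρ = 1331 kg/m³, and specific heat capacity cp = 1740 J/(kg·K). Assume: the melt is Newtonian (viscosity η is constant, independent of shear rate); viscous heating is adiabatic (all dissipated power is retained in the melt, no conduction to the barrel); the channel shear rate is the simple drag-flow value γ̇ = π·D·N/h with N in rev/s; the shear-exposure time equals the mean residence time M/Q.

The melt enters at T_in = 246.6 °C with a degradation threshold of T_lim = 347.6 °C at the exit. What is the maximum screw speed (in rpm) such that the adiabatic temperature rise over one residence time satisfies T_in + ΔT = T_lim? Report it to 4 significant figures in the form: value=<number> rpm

Throughput in SI: Q_s = 162.9 kg/h ÷ 3600 s/h = 0.04525 kg/s
Mean residence time: t_res = M/Q_s = 10.05 kg / 0.04525 kg/s = 222.099 s
Geometry in SI: D = 44.3 mm → 0.0443 m, h = 6.65 mm → 0.00665 m
Allowable rise: ΔT_a = T_lim − T_in = 347.6 − 246.6 = 101 K
γ̇_max² = ΔT_a·ρ·cp / (η·t_res) = [101 × 1331 × 1740] / [3804 × 222.099] = 276.86 s⁻²
γ̇_max = √276.86 = 16.6391 s⁻¹
N_max = γ̇_max h / (πD) = 16.6391·0.00665/(π·0.0443) = 0.795057 rev/s → ×60 = 47.7034 rpm

value=47.70 rpm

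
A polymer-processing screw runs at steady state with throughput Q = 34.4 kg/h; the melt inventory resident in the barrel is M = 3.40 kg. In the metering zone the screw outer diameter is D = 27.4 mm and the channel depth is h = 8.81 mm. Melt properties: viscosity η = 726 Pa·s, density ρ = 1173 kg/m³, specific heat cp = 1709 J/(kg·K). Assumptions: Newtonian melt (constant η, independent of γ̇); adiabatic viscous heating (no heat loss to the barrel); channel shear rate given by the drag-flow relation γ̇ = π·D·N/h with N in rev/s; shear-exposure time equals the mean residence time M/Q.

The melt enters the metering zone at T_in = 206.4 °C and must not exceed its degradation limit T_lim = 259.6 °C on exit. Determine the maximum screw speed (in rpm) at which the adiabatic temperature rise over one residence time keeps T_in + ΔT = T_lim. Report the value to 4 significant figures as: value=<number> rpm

Throughput in SI: Q_s = 34.4 kg/h ÷ 3600 s/h = 0.00955556 kg/s
t_res = M / Q_s = 3.40 ÷ 0.00955556 = 355.814 s
Geometry in SI: D = 27.4 mm → 0.0274 m, h = 8.81 mm → 0.00881 m
Allowable rise: ΔT_a = T_lim − T_in = 259.6 − 206.4 = 53.2 K
Invert ΔT = ηγ̇²t_res/(ρcp) for γ̇: γ̇_max² = ΔT_a ρ cp / (η t_res) = 53.2·1173·1709 / (726·355.814) = 412.85 s⁻²
γ̇_max = sqrt(412.85) = 20.3187 s⁻¹
Solve γ̇ = πDN/h for N: N_max = γ̇_max·h/(π·D) = 20.3187 × 0.00881 / (π × 0.0274) = 2.07956 rev/s = 124.774 rpm

value=124.8 rpm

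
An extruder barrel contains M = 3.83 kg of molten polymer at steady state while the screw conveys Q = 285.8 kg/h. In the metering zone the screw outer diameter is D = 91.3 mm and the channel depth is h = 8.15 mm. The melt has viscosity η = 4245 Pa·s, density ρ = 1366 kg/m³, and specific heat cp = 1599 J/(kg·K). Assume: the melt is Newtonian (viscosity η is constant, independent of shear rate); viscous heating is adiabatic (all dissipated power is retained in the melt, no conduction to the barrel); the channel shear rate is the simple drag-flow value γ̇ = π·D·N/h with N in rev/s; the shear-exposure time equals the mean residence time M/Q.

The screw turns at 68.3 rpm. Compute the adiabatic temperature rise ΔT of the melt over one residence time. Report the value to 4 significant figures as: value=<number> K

Q_s = Q / 3600 = 285.8 / 3600 = 0.0793889 kg/s
t_res = M / Q_s = 3.83 / 0.0793889 = 48.2435 s
Convert to SI: D = 0.0913 m, h = 0.00815 m, N = 68.3/60 = 1.13833 rev/s
γ̇ = π·D·N / h = π · 0.0913 · 1.13833 / 0.00815 = 40.062 s⁻¹
Adiabatic rise: ΔT = η γ̇² t_res / (ρ cp) = 4245·(40.062)²·48.2435 / (1366·1599) = 150.481 K

value=150.5 K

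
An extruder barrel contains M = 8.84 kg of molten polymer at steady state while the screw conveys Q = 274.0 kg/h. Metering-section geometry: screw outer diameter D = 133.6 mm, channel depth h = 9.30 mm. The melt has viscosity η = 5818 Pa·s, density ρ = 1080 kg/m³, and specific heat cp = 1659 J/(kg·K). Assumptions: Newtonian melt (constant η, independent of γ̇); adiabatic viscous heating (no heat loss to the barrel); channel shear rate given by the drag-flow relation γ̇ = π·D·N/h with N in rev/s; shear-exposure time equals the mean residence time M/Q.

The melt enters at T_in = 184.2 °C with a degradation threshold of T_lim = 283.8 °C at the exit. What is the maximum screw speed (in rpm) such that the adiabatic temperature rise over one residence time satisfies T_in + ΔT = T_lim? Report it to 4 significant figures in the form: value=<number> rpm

value=21.60 rpm

Convert throughput: Q = 274.0 kg/h = 274.0/3600 = 0.0761111 kg/s
t_res = M / Q_s = 8.84 / 0.0761111 = 116.146 s
D = 133.6 mm = 0.1336 m;  h = 9.30 mm = 0.0093 m
Allowable rise: ΔT_a = T_lim − T_in = 283.8 − 184.2 = 99.6 K
γ̇_max² = ΔT_a·ρ·cp / (η·t_res) = [99.6 × 1080 × 1659] / [5818 × 116.146] = 264.09 s⁻²
γ̇_max = √264.09 = 16.2508 s⁻¹
N_max = γ̇_max·h / (π·D) = 16.2508 · 0.0093 / (π · 0.1336) = 0.360083 rev/s = 21.605 rpm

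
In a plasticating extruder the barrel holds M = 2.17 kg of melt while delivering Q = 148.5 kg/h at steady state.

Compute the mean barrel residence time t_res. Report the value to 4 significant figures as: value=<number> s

Q_s = Q / 3600 = 148.5 / 3600 = 0.04125 kg/s
Mean residence time: t_res = M/Q_s = 2.17 kg / 0.04125 kg/s = 52.6061 s

value=52.61 s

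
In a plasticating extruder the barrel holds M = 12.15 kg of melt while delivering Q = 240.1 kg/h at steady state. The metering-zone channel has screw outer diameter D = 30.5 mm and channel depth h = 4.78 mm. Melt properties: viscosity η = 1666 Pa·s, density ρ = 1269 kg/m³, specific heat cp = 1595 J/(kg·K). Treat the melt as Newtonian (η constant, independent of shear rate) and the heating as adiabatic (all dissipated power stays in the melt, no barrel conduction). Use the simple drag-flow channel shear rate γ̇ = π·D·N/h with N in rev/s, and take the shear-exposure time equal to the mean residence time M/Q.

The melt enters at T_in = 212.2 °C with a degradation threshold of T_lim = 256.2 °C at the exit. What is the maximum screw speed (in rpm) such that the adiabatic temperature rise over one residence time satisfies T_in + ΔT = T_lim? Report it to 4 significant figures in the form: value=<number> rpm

Convert throughput: Q = 240.1 kg/h = 240.1/3600 = 0.0666944 kg/s
Mean residence time: t_res = M/Q_s = 12.15 kg / 0.0666944 kg/s = 182.174 s
D = 30.5 mm = 0.0305 m;  h = 4.78 mm = 0.00478 m
Allowable rise: ΔT_a = T_lim − T_in = 256.2 − 212.2 = 44 K
γ̇_max² = ΔT_a·ρ·cp/(η·t_res) = 44·1269·1595/(1666·182.174) = 293.436 s⁻²
γ̇_max = √293.436 = 17.13 s⁻¹
N_max = γ̇_max h / (πD) = 17.13·0.00478/(π·0.0305) = 0.854545 rev/s → ×60 = 51.2727 rpm

value=51.27 rpm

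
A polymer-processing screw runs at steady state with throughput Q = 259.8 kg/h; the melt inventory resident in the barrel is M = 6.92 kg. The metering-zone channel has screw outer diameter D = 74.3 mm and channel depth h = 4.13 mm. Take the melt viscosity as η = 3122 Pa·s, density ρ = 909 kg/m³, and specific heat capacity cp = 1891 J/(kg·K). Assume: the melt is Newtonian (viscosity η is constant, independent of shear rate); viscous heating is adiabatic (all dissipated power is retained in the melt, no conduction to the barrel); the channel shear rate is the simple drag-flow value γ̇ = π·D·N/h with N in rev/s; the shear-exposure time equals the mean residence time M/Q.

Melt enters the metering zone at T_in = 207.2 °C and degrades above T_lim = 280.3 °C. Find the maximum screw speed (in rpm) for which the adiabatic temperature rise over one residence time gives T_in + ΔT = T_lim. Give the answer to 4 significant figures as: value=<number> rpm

Q_s = Q / 3600 = 259.8 / 3600 = 0.0721667 kg/s
t_res = M / Q_s = 6.92 ÷ 0.0721667 = 95.8891 s
Geometry in SI: D = 74.3 mm → 0.0743 m, h = 4.13 mm → 0.00413 m
ΔT_a = T_lim − T_in = 280.3 °C − 207.2 °C = 73.1 K
Invert ΔT = ηγ̇²t_res/(ρcp) for γ̇: γ̇_max² = ΔT_a ρ cp / (η t_res) = 73.1·909·1891 / (3122·95.8891) = 419.73 s⁻²
Take the square root: γ̇_max = √(419.73) = 20.4873 s⁻¹
N_max = γ̇_max h / (πD) = 20.4873·0.00413/(π·0.0743) = 0.36249 rev/s → ×60 = 21.7494 rpm

value=21.75 rpm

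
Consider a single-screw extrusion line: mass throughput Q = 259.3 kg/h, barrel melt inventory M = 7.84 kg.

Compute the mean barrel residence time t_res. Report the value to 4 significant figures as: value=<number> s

Throughput in SI: Q_s = 259.3 kg/h ÷ 3600 s/h = 0.0720278 kg/s
Mean residence time: t_res = M/Q_s = 7.84 kg / 0.0720278 kg/s = 108.847 s

value=108.8 s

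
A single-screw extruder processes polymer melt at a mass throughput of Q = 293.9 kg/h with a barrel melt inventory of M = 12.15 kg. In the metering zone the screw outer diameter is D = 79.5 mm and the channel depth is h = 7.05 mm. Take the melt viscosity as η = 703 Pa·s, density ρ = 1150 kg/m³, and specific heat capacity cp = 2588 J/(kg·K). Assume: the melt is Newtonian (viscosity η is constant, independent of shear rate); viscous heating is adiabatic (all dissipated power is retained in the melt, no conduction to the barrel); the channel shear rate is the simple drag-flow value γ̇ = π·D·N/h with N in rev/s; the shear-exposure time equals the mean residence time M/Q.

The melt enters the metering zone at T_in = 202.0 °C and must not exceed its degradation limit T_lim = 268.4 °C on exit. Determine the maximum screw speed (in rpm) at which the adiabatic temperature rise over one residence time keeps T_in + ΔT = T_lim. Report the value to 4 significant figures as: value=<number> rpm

value=73.61 rpm

Q_s = Q / 3600 = 293.9 / 3600 = 0.0816389 kg/s
Mean residence time: t_res = M/Q_s = 12.15 kg / 0.0816389 kg/s = 148.826 s
Convert to metres: D = 0.0795 m, h = 0.00705 m
Allowable rise: ΔT_a = T_lim − T_in = 268.4 − 202.0 = 66.4 K
γ̇_max² = ΔT_a·ρ·cp/(η·t_res) = 66.4·1150·2588/(703·148.826) = 1888.84 s⁻²
γ̇_max = √1888.84 = 43.4608 s⁻¹
Solve γ̇ = πDN/h for N: N_max = γ̇_max·h/(π·D) = 43.4608 × 0.00705 / (π × 0.0795) = 1.22679 rev/s = 73.6074 rpm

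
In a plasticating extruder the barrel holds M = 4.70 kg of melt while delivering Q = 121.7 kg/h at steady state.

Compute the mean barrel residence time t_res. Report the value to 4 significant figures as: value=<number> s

value=139.0 s

Throughput in SI: Q_s = 121.7 kg/h ÷ 3600 s/h = 0.0338056 kg/s
t_res = M / Q_s = 4.70 ÷ 0.0338056 = 139.03 s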